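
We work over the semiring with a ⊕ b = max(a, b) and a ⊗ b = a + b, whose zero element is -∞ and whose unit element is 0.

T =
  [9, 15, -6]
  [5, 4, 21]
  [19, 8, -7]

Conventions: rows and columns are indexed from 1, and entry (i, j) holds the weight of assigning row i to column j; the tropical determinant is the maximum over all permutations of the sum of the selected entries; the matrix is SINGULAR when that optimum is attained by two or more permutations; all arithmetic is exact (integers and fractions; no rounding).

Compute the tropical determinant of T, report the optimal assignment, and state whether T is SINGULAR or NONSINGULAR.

σ = (1, 2, 3): 9 + 4 + (-7) = 6
σ = (1, 3, 2): 9 + 21 + 8 = 38
σ = (2, 1, 3): 15 + 5 + (-7) = 13
σ = (2, 3, 1): 15 + 21 + 19 = 55
σ = (3, 1, 2): (-6) + 5 + 8 = 7
σ = (3, 2, 1): (-6) + 4 + 19 = 17
Optimal value attained by: σ = (2, 3, 1).
Answer: det⊕(T) = 55; verdict: NONSINGULAR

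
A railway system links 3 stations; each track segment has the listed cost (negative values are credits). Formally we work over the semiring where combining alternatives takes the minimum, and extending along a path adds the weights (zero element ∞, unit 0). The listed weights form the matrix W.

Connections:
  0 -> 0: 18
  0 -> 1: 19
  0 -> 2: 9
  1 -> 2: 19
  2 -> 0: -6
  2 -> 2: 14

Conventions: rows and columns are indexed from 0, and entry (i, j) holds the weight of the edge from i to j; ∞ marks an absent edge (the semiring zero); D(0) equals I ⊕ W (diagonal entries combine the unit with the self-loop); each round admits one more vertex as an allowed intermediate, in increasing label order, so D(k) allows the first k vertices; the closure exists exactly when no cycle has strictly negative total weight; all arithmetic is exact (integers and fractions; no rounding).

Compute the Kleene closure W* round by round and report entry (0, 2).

D(0):
  [0, 19, 9]
  [∞, 0, 19]
  [-6, ∞, 0]
D(1):
  [0, 19, 9]
  [∞, 0, 19]
  [-6, 13, 0]
D(2):
  [0, 19, 9]
  [∞, 0, 19]
  [-6, 13, 0]
D(3):
  [0, 19, 9]
  [13, 0, 19]
  [-6, 13, 0]
Answer: W*[0][2] = 9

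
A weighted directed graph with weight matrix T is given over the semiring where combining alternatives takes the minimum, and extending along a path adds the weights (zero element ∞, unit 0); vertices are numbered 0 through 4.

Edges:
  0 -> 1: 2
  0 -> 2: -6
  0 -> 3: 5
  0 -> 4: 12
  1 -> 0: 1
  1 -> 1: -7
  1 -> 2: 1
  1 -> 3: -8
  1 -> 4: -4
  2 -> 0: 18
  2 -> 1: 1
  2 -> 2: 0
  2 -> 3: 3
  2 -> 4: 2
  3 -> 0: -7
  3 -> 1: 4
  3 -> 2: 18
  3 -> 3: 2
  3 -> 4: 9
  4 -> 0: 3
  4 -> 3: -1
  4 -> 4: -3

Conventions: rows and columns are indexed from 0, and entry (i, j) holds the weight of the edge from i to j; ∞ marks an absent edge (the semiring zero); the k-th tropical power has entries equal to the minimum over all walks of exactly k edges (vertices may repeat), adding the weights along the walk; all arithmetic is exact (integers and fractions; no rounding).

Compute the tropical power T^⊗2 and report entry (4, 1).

T^⊗2:
  [-2, -5, -6, -6, -4]
  [-15, -14, -6, -15, -11]
  [-4, -6, 0, -7, -3]
  [-5, -5, -13, -4, 0]
  [-8, 3, -3, -4, -6]
Key observation: the optimum is the walk 4->3->1, with weight (-1) + 4 = 3.
Optimal value attained by: walk 4->3->1.
Answer: (T^⊗2)[4][1] = 3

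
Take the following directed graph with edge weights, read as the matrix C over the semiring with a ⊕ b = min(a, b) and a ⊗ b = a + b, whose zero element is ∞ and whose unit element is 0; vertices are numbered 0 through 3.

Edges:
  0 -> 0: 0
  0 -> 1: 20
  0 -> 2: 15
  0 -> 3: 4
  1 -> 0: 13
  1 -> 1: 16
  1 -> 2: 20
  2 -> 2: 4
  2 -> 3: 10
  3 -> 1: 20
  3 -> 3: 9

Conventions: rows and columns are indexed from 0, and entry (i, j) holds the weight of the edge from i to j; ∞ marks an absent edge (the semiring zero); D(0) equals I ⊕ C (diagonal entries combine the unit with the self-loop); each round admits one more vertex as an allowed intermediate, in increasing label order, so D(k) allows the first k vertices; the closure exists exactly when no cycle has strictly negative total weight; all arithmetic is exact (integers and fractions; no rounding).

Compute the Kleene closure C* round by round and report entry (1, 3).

D(0):
  [0, 20, 15, 4]
  [13, 0, 20, ∞]
  [∞, ∞, 0, 10]
  [∞, 20, ∞, 0]
D(1):
  [0, 20, 15, 4]
  [13, 0, 20, 17]
  [∞, ∞, 0, 10]
  [∞, 20, ∞, 0]
D(2):
  [0, 20, 15, 4]
  [13, 0, 20, 17]
  [∞, ∞, 0, 10]
  [33, 20, 40, 0]
D(3):
  [0, 20, 15, 4]
  [13, 0, 20, 17]
  [∞, ∞, 0, 10]
  [33, 20, 40, 0]
D(4):
  [0, 20, 15, 4]
  [13, 0, 20, 17]
  [43, 30, 0, 10]
  [33, 20, 40, 0]
Answer: C*[1][3] = 17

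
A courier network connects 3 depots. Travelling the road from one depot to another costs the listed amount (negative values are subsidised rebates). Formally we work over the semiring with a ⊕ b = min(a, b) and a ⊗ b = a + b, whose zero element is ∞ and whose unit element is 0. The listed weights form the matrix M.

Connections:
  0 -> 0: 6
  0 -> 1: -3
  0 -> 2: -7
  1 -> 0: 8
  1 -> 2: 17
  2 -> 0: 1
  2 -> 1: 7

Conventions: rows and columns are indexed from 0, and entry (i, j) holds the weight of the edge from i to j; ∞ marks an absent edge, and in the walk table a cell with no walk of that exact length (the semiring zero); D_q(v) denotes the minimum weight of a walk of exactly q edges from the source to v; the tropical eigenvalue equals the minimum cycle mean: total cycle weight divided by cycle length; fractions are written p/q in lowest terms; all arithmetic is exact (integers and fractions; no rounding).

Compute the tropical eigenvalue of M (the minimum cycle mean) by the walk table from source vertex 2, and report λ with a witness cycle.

q=0: [∞, ∞, 0]
q=1: [1, 7, ∞]
q=2: [7, -2, -6]
q=3: [-5, 1, 0]
Optimal cycle mean attained by: cycle 0->2->0, total (-7) + 1, length 2.
Answer: λ = -3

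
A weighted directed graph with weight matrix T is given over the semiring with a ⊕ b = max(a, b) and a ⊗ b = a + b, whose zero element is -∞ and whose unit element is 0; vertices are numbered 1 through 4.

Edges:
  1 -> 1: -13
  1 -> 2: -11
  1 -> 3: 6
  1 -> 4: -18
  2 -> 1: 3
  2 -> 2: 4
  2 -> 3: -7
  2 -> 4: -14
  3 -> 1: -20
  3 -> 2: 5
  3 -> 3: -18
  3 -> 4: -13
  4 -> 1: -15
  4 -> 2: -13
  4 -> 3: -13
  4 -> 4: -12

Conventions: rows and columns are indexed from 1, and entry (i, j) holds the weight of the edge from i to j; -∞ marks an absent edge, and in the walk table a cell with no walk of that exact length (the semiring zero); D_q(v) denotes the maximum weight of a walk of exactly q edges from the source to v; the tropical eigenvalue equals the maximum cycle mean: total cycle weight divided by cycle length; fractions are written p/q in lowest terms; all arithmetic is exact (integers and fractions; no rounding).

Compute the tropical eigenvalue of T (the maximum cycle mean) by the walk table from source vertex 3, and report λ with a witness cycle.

q=0: [-∞, -∞, 0, -∞]
q=1: [-20, 5, -18, -13]
q=2: [8, 9, -2, -9]
q=3: [12, 13, 14, -5]
q=4: [16, 19, 18, 1]
Optimal cycle mean attained by: cycle 1->3->2->1, total 6 + 5 + 3, length 3.
Answer: λ = 14/3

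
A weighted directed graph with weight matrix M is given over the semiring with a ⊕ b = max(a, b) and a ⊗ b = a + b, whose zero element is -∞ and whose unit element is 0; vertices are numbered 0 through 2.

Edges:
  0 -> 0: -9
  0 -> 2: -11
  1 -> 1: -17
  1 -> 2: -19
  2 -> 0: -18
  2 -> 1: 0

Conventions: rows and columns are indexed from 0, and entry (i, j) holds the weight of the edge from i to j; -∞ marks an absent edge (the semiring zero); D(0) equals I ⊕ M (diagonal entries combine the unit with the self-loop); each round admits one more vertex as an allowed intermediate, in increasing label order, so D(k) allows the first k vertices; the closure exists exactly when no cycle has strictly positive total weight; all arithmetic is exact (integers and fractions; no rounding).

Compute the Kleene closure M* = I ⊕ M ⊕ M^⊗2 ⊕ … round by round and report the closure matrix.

D(0):
  [0, -∞, -11]
  [-∞, 0, -19]
  [-18, 0, 0]
D(1):
  [0, -∞, -11]
  [-∞, 0, -19]
  [-18, 0, 0]
D(2):
  [0, -∞, -11]
  [-∞, 0, -19]
  [-18, 0, 0]
D(3):
  [0, -11, -11]
  [-37, 0, -19]
  [-18, 0, 0]
Answer: M* = [[0, -11, -11], [-37, 0, -19], [-18, 0, 0]]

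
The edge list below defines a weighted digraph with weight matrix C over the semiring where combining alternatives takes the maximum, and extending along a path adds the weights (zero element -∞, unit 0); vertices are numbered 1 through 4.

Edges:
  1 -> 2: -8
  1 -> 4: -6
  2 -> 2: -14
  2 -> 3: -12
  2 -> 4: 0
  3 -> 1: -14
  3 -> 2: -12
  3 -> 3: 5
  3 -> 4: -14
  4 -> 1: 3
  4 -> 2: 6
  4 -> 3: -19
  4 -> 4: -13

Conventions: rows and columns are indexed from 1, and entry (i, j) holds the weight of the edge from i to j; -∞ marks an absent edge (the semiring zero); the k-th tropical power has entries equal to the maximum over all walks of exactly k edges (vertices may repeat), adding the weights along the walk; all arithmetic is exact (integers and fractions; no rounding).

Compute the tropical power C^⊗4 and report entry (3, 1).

C^⊗2:
  [-3, 0, -20, -8]
  [3, 6, -7, -13]
  [-9, -7, 10, -9]
  [-10, -5, -6, 6]
C^⊗3:
  [-5, -2, -12, 0]
  [-10, -5, -2, 6]
  [-4, -2, 15, -4]
  [9, 12, -1, -5]
C^⊗4:
  [3, 6, -7, -2]
  [9, 12, 3, -5]
  [1, 3, 20, 1]
  [-2, 1, 4, 12]
Key observation: the optimum is the walk 3->3->3->3->1, with weight 5 + 5 + 5 + (-14) = 1.
Optimal value attained by: walk 3->3->3->3->1.
Answer: (C^⊗4)[3][1] = 1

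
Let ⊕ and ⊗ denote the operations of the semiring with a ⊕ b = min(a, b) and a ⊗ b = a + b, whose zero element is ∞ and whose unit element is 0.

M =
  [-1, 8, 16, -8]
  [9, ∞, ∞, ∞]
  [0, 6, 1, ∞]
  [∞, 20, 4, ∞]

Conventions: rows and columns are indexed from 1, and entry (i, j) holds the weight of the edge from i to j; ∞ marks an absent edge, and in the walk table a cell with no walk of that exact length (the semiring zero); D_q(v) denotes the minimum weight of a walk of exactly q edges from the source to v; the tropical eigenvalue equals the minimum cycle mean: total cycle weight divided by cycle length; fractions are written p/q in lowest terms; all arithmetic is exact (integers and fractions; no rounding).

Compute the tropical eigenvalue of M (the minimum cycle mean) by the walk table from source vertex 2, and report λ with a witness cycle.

q=0: [∞, 0, ∞, ∞]
q=1: [9, ∞, ∞, ∞]
q=2: [8, 17, 25, 1]
q=3: [7, 16, 5, 0]
q=4: [5, 11, 4, -1]
Optimal cycle mean attained by: cycle 1->4->3->1, total (-8) + 4 + 0, length 3.
Answer: λ = -4/3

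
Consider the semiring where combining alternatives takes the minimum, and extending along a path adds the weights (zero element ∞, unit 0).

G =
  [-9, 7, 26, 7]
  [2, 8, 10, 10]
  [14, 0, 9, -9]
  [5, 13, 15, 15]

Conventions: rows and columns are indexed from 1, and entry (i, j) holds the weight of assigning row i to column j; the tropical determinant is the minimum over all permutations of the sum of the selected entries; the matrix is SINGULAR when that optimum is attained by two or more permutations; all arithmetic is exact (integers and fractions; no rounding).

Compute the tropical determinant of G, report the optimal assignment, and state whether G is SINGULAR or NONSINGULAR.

σ = (1, 2, 3, 4): (-9) + 8 + 9 + 15 = 23
σ = (1, 2, 4, 3): (-9) + 8 + (-9) + 15 = 5
σ = (1, 3, 2, 4): (-9) + 10 + 0 + 15 = 16
σ = (1, 3, 4, 2): (-9) + 10 + (-9) + 13 = 5
σ = (1, 4, 2, 3): (-9) + 10 + 0 + 15 = 16
σ = (1, 4, 3, 2): (-9) + 10 + 9 + 13 = 23
σ = (2, 1, 3, 4): 7 + 2 + 9 + 15 = 33
σ = (2, 1, 4, 3): 7 + 2 + (-9) + 15 = 15
σ = (2, 3, 1, 4): 7 + 10 + 14 + 15 = 46
σ = (2, 3, 4, 1): 7 + 10 + (-9) + 5 = 13
σ = (2, 4, 1, 3): 7 + 10 + 14 + 15 = 46
σ = (2, 4, 3, 1): 7 + 10 + 9 + 5 = 31
σ = (3, 1, 2, 4): 26 + 2 + 0 + 15 = 43
σ = (3, 1, 4, 2): 26 + 2 + (-9) + 13 = 32
σ = (3, 2, 1, 4): 26 + 8 + 14 + 15 = 63
σ = (3, 2, 4, 1): 26 + 8 + (-9) + 5 = 30
σ = (3, 4, 1, 2): 26 + 10 + 14 + 13 = 63
σ = (3, 4, 2, 1): 26 + 10 + 0 + 5 = 41
σ = (4, 1, 2, 3): 7 + 2 + 0 + 15 = 24
σ = (4, 1, 3, 2): 7 + 2 + 9 + 13 = 31
σ = (4, 2, 1, 3): 7 + 8 + 14 + 15 = 44
σ = (4, 2, 3, 1): 7 + 8 + 9 + 5 = 29
σ = (4, 3, 1, 2): 7 + 10 + 14 + 13 = 44
σ = (4, 3, 2, 1): 7 + 10 + 0 + 5 = 22
Optimal value attained by: σ = (1, 2, 4, 3).
Answer: det⊕(G) = 5; verdict: SINGULAR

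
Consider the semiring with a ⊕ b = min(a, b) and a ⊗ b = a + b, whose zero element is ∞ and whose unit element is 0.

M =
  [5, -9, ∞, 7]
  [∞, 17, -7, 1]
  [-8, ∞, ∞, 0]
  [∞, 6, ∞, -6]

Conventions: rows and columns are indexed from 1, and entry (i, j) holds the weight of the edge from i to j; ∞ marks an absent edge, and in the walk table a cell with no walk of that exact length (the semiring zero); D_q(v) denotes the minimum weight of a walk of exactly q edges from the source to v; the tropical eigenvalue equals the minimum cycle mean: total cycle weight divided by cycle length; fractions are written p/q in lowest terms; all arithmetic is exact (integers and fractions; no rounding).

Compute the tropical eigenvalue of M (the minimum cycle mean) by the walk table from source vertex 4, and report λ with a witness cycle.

q=0: [∞, ∞, ∞, 0]
q=1: [∞, 6, ∞, -6]
q=2: [∞, 0, -1, -12]
q=3: [-9, -6, -7, -18]
q=4: [-15, -18, -13, -24]
Optimal cycle mean attained by: cycle 1->2->3->1, total (-9) + (-7) + (-8), length 3.
Answer: λ = -8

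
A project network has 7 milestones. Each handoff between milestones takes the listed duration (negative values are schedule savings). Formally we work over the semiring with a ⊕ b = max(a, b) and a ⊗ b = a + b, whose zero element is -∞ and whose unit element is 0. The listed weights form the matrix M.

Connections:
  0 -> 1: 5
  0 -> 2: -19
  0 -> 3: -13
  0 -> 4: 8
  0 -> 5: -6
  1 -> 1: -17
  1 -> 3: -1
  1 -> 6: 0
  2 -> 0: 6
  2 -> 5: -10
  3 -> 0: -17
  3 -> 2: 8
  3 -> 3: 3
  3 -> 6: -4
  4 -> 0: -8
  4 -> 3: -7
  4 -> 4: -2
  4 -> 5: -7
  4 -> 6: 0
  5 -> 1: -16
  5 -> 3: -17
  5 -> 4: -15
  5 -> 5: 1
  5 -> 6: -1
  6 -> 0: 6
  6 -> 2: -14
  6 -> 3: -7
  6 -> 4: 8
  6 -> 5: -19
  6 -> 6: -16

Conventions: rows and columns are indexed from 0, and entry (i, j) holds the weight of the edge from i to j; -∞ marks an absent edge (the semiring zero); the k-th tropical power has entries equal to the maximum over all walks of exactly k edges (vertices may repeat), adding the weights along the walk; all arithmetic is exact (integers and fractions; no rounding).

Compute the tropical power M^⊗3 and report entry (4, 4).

M^⊗2:
  [0, -12, -5, 4, 6, 1, 8]
  [6, -34, 7, 2, 8, -19, -5]
  [-∞, 11, -13, -7, 14, 0, -11]
  [14, -12, 11, 6, 4, -2, -1]
  [6, -3, 1, -4, 8, -6, -2]
  [5, -15, -9, -8, 7, 2, 0]
  [0, 11, 1, 1, 14, 1, 8]
M^⊗3:
  [14, 5, 12, 7, 16, 2, 6]
  [13, 11, 10, 5, 14, 1, 8]
  [6, -6, 1, 10, 12, 7, 14]
  [17, 19, 14, 9, 22, 8, 4]
  [7, 11, 4, 1, 14, 1, 8]
  [6, 10, 0, 0, 13, 3, 7]
  [14, 5, 9, 10, 16, 7, 14]
Key observation: the optimum is the walk 4->6->0->4, with weight 0 + 6 + 8 = 14.
Optimal value attained by: walk 4->6->0->4.
Answer: (M^⊗3)[4][4] = 14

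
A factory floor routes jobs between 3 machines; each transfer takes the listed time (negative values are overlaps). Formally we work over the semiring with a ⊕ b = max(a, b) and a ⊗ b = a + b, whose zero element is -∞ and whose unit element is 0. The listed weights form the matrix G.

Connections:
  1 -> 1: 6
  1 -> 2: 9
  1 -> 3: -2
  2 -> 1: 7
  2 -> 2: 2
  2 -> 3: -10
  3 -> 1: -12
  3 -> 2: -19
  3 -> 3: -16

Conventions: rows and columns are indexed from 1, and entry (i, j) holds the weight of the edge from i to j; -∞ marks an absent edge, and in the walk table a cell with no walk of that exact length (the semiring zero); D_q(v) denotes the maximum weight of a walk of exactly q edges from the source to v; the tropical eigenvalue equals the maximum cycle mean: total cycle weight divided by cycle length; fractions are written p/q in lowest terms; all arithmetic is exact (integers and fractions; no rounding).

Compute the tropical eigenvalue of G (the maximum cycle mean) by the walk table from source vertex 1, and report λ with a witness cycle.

q=0: [0, -∞, -∞]
q=1: [6, 9, -2]
q=2: [16, 15, 4]
q=3: [22, 25, 14]
Optimal cycle mean attained by: cycle 1->2->1, total 9 + 7, length 2.
Answer: λ = 8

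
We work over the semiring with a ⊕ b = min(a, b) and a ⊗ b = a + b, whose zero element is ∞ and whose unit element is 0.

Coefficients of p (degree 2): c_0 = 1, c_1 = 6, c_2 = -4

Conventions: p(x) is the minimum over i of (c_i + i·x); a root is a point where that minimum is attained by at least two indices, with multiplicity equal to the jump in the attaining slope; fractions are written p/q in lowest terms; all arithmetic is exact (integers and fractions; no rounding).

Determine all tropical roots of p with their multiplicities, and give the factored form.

hull edge (i=0, c=1) to (i=2, c=-4): slope -5/2, span 2
Factored form: p(x) = -4 ⊗ (x ⊕ 5/2) ⊗ (x ⊕ 5/2)
Answer: roots = 5/2 (mult 2)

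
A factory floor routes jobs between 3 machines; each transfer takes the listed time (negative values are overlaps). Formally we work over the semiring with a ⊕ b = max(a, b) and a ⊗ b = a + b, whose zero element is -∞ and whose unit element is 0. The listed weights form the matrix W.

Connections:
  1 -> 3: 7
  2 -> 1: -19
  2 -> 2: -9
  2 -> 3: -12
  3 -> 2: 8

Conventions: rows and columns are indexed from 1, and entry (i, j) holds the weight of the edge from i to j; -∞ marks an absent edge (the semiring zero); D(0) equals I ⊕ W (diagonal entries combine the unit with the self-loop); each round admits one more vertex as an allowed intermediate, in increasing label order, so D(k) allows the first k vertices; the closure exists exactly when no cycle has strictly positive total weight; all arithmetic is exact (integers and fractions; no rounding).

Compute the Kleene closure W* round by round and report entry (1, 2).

D(0):
  [0, -∞, 7]
  [-19, 0, -12]
  [-∞, 8, 0]
D(1):
  [0, -∞, 7]
  [-19, 0, -12]
  [-∞, 8, 0]
D(2):
  [0, -∞, 7]
  [-19, 0, -12]
  [-11, 8, 0]
D(3):
  [0, 15, 7]
  [-19, 0, -12]
  [-11, 8, 0]
Answer: W*[1][2] = 15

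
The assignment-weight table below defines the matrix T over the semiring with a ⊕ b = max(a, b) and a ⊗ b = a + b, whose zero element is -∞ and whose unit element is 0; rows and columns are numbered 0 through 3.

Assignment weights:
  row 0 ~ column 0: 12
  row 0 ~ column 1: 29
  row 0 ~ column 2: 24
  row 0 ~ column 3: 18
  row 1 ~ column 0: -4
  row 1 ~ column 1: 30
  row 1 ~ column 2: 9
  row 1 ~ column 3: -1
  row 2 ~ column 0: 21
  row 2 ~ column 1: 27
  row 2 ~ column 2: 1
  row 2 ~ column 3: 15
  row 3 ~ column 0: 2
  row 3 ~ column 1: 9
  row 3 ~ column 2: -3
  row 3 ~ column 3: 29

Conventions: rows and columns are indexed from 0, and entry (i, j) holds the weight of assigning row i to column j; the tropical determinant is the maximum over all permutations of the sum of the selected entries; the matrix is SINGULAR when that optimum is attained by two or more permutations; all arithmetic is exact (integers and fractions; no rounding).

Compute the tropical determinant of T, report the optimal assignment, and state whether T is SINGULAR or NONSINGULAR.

σ = (0, 1, 2, 3): 12 + 30 + 1 + 29 = 72
σ = (0, 1, 3, 2): 12 + 30 + 15 + (-3) = 54
σ = (0, 2, 1, 3): 12 + 9 + 27 + 29 = 77
σ = (0, 2, 3, 1): 12 + 9 + 15 + 9 = 45
σ = (0, 3, 1, 2): 12 + (-1) + 27 + (-3) = 35
σ = (0, 3, 2, 1): 12 + (-1) + 1 + 9 = 21
σ = (1, 0, 2, 3): 29 + (-4) + 1 + 29 = 55
σ = (1, 0, 3, 2): 29 + (-4) + 15 + (-3) = 37
σ = (1, 2, 0, 3): 29 + 9 + 21 + 29 = 88
σ = (1, 2, 3, 0): 29 + 9 + 15 + 2 = 55
σ = (1, 3, 0, 2): 29 + (-1) + 21 + (-3) = 46
σ = (1, 3, 2, 0): 29 + (-1) + 1 + 2 = 31
σ = (2, 0, 1, 3): 24 + (-4) + 27 + 29 = 76
σ = (2, 0, 3, 1): 24 + (-4) + 15 + 9 = 44
σ = (2, 1, 0, 3): 24 + 30 + 21 + 29 = 104
σ = (2, 1, 3, 0): 24 + 30 + 15 + 2 = 71
σ = (2, 3, 0, 1): 24 + (-1) + 21 + 9 = 53
σ = (2, 3, 1, 0): 24 + (-1) + 27 + 2 = 52
σ = (3, 0, 1, 2): 18 + (-4) + 27 + (-3) = 38
σ = (3, 0, 2, 1): 18 + (-4) + 1 + 9 = 24
σ = (3, 1, 0, 2): 18 + 30 + 21 + (-3) = 66
σ = (3, 1, 2, 0): 18 + 30 + 1 + 2 = 51
σ = (3, 2, 0, 1): 18 + 9 + 21 + 9 = 57
σ = (3, 2, 1, 0): 18 + 9 + 27 + 2 = 56
Optimal value attained by: σ = (2, 1, 0, 3).
Answer: det⊕(T) = 104; verdict: NONSINGULAR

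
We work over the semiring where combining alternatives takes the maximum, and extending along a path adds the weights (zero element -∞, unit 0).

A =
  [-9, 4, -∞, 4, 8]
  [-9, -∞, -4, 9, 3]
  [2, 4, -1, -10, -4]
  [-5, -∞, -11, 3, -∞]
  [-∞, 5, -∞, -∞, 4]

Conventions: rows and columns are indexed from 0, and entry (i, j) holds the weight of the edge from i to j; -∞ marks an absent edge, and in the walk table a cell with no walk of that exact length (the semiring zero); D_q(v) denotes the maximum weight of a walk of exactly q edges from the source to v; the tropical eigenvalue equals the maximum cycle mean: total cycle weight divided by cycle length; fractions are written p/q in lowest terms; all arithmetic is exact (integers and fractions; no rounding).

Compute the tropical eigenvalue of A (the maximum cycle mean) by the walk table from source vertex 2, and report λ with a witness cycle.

q=0: [-∞, -∞, 0, -∞, -∞]
q=1: [2, 4, -1, -10, -4]
q=2: [1, 6, 0, 13, 10]
q=3: [8, 15, 2, 16, 14]
q=4: [11, 19, 11, 24, 18]
q=5: [19, 23, 15, 28, 22]
Optimal cycle mean attained by: cycle 0->4->1->3->0, total 8 + 5 + 9 + (-5), length 4.
Answer: λ = 17/4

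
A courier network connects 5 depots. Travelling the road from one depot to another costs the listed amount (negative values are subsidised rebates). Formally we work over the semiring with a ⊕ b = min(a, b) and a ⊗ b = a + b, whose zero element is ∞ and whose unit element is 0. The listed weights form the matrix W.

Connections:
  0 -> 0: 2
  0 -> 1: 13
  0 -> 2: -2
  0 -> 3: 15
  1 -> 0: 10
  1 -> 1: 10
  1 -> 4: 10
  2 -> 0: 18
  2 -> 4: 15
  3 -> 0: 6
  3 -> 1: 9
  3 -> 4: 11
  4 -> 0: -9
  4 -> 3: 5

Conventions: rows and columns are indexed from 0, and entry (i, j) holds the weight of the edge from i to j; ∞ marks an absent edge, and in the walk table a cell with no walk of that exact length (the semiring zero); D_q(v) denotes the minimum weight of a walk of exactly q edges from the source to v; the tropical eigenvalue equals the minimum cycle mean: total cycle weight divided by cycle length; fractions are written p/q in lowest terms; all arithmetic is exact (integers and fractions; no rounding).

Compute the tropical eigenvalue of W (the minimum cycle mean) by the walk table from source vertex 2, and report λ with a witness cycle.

q=0: [∞, ∞, 0, ∞, ∞]
q=1: [18, ∞, ∞, ∞, 15]
q=2: [6, 31, 16, 20, ∞]
q=3: [8, 19, 4, 21, 31]
q=4: [10, 21, 6, 23, 19]
q=5: [10, 23, 8, 24, 21]
Optimal cycle mean attained by: cycle 0->2->4->0, total (-2) + 15 + (-9), length 3.
Answer: λ = 4/3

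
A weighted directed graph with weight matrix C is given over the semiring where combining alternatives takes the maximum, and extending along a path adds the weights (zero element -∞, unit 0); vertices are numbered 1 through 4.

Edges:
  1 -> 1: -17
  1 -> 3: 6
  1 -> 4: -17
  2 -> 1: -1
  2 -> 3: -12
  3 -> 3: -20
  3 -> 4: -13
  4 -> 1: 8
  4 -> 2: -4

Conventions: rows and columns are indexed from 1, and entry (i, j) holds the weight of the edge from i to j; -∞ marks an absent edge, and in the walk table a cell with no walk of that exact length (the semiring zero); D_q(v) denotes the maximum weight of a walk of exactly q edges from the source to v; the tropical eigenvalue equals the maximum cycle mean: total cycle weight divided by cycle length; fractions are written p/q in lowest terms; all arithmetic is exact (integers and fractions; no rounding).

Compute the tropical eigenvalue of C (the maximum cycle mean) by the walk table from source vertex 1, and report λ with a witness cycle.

q=0: [0, -∞, -∞, -∞]
q=1: [-17, -∞, 6, -17]
q=2: [-9, -21, -11, -7]
q=3: [1, -11, -3, -24]
q=4: [-12, -28, 7, -16]
Optimal cycle mean attained by: cycle 1->3->4->1, total 6 + (-13) + 8, length 3.
Answer: λ = 1/3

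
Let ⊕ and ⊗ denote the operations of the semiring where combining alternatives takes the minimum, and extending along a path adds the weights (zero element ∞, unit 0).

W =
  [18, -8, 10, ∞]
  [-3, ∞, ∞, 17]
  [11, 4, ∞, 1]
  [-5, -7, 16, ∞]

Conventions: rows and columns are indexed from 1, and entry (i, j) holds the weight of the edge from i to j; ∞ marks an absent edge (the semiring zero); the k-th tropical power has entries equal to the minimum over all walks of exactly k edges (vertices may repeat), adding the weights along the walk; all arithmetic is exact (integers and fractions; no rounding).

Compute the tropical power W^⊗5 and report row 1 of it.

W^⊗2:
  [-11, 10, 28, 9]
  [12, -11, 7, ∞]
  [-4, -6, 17, 21]
  [-10, -13, 5, 10]
W^⊗3:
  [4, -19, -1, 27]
  [-14, 4, 22, 6]
  [-9, -12, 6, 11]
  [-16, -18, 0, 4]
W^⊗4:
  [-22, -4, 14, -2]
  [1, -22, -4, 21]
  [-15, -17, 1, 5]
  [-21, -24, -6, -1]
W^⊗5:
  [-7, -30, -12, 13]
  [-25, -7, 11, -5]
  [-20, -23, -5, 0]
  [-27, -29, -11, -7]
Answer: row 1 of W^⊗5 = [-7, -30, -12, 13]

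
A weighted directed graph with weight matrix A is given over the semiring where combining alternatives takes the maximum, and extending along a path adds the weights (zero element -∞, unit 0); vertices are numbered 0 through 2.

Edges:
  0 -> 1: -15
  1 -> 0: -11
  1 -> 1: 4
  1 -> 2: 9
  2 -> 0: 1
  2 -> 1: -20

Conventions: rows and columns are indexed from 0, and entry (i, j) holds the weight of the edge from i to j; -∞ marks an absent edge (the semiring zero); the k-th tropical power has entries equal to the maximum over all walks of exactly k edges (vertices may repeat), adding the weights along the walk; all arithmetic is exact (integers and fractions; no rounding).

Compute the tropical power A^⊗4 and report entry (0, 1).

A^⊗2:
  [-26, -11, -6]
  [10, 8, 13]
  [-31, -14, -11]
A^⊗3:
  [-5, -7, -2]
  [14, 12, 17]
  [-10, -10, -5]
A^⊗4:
  [-1, -3, 2]
  [18, 16, 21]
  [-4, -6, -1]
Key observation: the optimum is the walk 0->1->1->1->1, with weight (-15) + 4 + 4 + 4 = -3.
Optimal value attained by: walk 0->1->1->1->1.
Answer: (A^⊗4)[0][1] = -3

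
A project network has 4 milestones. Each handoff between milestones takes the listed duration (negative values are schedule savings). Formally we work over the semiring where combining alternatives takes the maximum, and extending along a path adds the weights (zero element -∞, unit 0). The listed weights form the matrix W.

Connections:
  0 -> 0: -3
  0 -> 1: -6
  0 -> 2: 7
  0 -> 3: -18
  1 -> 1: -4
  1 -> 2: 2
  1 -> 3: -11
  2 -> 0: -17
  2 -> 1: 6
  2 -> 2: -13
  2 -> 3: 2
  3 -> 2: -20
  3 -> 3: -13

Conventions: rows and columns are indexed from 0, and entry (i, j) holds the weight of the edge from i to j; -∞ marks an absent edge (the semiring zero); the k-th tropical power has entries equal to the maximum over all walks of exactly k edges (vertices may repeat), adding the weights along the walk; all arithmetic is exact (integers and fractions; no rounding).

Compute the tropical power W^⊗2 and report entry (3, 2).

W^⊗2:
  [-6, 13, 4, 9]
  [-15, 8, -2, 4]
  [-20, 2, 8, -5]
  [-37, -14, -33, -18]
Key observation: the optimum is the walk 3->2->2, with weight (-20) + (-13) = -33.
Optimal value attained by: walk 3->2->2.
Answer: (W^⊗2)[3][2] = -33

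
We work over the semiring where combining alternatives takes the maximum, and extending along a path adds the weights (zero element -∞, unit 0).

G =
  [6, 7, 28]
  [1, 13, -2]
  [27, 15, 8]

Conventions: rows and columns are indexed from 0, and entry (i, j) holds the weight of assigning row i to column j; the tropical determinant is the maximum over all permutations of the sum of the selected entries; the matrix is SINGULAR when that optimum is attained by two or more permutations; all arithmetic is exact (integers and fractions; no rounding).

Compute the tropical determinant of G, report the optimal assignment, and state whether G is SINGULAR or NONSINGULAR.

σ = (0, 1, 2): 6 + 13 + 8 = 27
σ = (0, 2, 1): 6 + (-2) + 15 = 19
σ = (1, 0, 2): 7 + 1 + 8 = 16
σ = (1, 2, 0): 7 + (-2) + 27 = 32
σ = (2, 0, 1): 28 + 1 + 15 = 44
σ = (2, 1, 0): 28 + 13 + 27 = 68
Optimal value attained by: σ = (2, 1, 0).
Answer: det⊕(G) = 68; verdict: NONSINGULAR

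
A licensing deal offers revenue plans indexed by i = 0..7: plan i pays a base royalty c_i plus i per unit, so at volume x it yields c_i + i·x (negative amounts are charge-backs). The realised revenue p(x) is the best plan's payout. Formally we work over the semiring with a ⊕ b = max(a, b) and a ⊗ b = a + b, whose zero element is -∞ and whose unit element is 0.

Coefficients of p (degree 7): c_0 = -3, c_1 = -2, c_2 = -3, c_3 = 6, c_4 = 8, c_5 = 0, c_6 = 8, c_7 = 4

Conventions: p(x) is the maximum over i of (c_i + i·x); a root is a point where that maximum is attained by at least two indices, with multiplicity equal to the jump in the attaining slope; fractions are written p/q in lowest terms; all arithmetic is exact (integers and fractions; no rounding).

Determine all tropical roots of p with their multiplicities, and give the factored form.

hull edge (i=0, c=-3) to (i=3, c=6): slope 3, span 3
hull edge (i=3, c=6) to (i=4, c=8): slope 2, span 1
hull edge (i=4, c=8) to (i=6, c=8): slope 0, span 2
hull edge (i=6, c=8) to (i=7, c=4): slope -4, span 1
Factored form: p(x) = 4 ⊗ (x ⊕ (-3)) ⊗ (x ⊕ (-3)) ⊗ (x ⊕ (-3)) ⊗ (x ⊕ (-2)) ⊗ (x ⊕ 0) ⊗ (x ⊕ 0) ⊗ (x ⊕ 4)
Answer: roots = -3 (mult 3), -2 (mult 1), 0 (mult 2), 4 (mult 1)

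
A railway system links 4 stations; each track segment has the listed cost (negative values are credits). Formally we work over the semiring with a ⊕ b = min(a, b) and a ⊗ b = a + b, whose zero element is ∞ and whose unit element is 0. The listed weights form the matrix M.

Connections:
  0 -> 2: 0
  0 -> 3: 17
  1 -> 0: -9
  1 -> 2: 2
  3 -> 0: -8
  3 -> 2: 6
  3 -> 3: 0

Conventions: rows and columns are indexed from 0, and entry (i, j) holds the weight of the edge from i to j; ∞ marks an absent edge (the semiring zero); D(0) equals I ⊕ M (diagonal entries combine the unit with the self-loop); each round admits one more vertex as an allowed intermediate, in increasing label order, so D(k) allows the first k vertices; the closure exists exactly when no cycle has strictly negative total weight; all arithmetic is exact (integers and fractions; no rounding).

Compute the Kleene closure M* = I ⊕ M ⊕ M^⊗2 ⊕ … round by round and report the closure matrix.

D(0):
  [0, ∞, 0, 17]
  [-9, 0, 2, ∞]
  [∞, ∞, 0, ∞]
  [-8, ∞, 6, 0]
D(1):
  [0, ∞, 0, 17]
  [-9, 0, -9, 8]
  [∞, ∞, 0, ∞]
  [-8, ∞, -8, 0]
D(2):
  [0, ∞, 0, 17]
  [-9, 0, -9, 8]
  [∞, ∞, 0, ∞]
  [-8, ∞, -8, 0]
D(3):
  [0, ∞, 0, 17]
  [-9, 0, -9, 8]
  [∞, ∞, 0, ∞]
  [-8, ∞, -8, 0]
D(4):
  [0, ∞, 0, 17]
  [-9, 0, -9, 8]
  [∞, ∞, 0, ∞]
  [-8, ∞, -8, 0]
Answer: M* = [[0, ∞, 0, 17], [-9, 0, -9, 8], [∞, ∞, 0, ∞], [-8, ∞, -8, 0]]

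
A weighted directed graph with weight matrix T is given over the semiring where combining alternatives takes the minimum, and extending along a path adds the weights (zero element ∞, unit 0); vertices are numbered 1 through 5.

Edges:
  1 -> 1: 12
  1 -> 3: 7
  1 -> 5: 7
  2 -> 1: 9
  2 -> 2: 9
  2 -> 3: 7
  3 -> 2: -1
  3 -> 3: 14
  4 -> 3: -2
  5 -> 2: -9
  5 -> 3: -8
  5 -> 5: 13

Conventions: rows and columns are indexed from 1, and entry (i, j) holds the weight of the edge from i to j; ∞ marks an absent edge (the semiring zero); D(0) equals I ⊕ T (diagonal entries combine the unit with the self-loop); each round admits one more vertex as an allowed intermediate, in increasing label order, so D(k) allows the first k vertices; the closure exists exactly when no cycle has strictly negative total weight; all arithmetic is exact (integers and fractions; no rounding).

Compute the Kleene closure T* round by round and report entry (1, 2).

D(0):
  [0, ∞, 7, ∞, 7]
  [9, 0, 7, ∞, ∞]
  [∞, -1, 0, ∞, ∞]
  [∞, ∞, -2, 0, ∞]
  [∞, -9, -8, ∞, 0]
D(1):
  [0, ∞, 7, ∞, 7]
  [9, 0, 7, ∞, 16]
  [∞, -1, 0, ∞, ∞]
  [∞, ∞, -2, 0, ∞]
  [∞, -9, -8, ∞, 0]
D(2):
  [0, ∞, 7, ∞, 7]
  [9, 0, 7, ∞, 16]
  [8, -1, 0, ∞, 15]
  [∞, ∞, -2, 0, ∞]
  [0, -9, -8, ∞, 0]
D(3):
  [0, 6, 7, ∞, 7]
  [9, 0, 7, ∞, 16]
  [8, -1, 0, ∞, 15]
  [6, -3, -2, 0, 13]
  [0, -9, -8, ∞, 0]
D(4):
  [0, 6, 7, ∞, 7]
  [9, 0, 7, ∞, 16]
  [8, -1, 0, ∞, 15]
  [6, -3, -2, 0, 13]
  [0, -9, -8, ∞, 0]
D(5):
  [0, -2, -1, ∞, 7]
  [9, 0, 7, ∞, 16]
  [8, -1, 0, ∞, 15]
  [6, -3, -2, 0, 13]
  [0, -9, -8, ∞, 0]
Answer: T*[1][2] = -2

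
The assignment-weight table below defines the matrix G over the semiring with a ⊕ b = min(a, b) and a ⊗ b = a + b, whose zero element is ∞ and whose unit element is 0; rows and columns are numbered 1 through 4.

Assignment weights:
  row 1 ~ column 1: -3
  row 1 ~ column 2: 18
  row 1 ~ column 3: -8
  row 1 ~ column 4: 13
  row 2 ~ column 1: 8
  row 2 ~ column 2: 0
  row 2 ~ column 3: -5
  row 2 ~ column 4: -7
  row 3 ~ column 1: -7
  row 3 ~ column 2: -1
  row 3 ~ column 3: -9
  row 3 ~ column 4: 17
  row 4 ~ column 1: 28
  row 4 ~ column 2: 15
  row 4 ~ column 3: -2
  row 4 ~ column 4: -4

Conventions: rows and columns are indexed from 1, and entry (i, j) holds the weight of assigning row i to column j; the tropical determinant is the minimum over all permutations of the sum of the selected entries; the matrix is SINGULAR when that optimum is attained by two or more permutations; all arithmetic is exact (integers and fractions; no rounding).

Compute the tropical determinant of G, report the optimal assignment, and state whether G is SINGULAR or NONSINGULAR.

σ = (1, 2, 3, 4): (-3) + 0 + (-9) + (-4) = -16
σ = (1, 2, 4, 3): (-3) + 0 + 17 + (-2) = 12
σ = (1, 3, 2, 4): (-3) + (-5) + (-1) + (-4) = -13
σ = (1, 3, 4, 2): (-3) + (-5) + 17 + 15 = 24
σ = (1, 4, 2, 3): (-3) + (-7) + (-1) + (-2) = -13
σ = (1, 4, 3, 2): (-3) + (-7) + (-9) + 15 = -4
σ = (2, 1, 3, 4): 18 + 8 + (-9) + (-4) = 13
σ = (2, 1, 4, 3): 18 + 8 + 17 + (-2) = 41
σ = (2, 3, 1, 4): 18 + (-5) + (-7) + (-4) = 2
σ = (2, 3, 4, 1): 18 + (-5) + 17 + 28 = 58
σ = (2, 4, 1, 3): 18 + (-7) + (-7) + (-2) = 2
σ = (2, 4, 3, 1): 18 + (-7) + (-9) + 28 = 30
σ = (3, 1, 2, 4): (-8) + 8 + (-1) + (-4) = -5
σ = (3, 1, 4, 2): (-8) + 8 + 17 + 15 = 32
σ = (3, 2, 1, 4): (-8) + 0 + (-7) + (-4) = -19
σ = (3, 2, 4, 1): (-8) + 0 + 17 + 28 = 37
σ = (3, 4, 1, 2): (-8) + (-7) + (-7) + 15 = -7
σ = (3, 4, 2, 1): (-8) + (-7) + (-1) + 28 = 12
σ = (4, 1, 2, 3): 13 + 8 + (-1) + (-2) = 18
σ = (4, 1, 3, 2): 13 + 8 + (-9) + 15 = 27
σ = (4, 2, 1, 3): 13 + 0 + (-7) + (-2) = 4
σ = (4, 2, 3, 1): 13 + 0 + (-9) + 28 = 32
σ = (4, 3, 1, 2): 13 + (-5) + (-7) + 15 = 16
σ = (4, 3, 2, 1): 13 + (-5) + (-1) + 28 = 35
Optimal value attained by: σ = (3, 2, 1, 4).
Answer: det⊕(G) = -19; verdict: NONSINGULAR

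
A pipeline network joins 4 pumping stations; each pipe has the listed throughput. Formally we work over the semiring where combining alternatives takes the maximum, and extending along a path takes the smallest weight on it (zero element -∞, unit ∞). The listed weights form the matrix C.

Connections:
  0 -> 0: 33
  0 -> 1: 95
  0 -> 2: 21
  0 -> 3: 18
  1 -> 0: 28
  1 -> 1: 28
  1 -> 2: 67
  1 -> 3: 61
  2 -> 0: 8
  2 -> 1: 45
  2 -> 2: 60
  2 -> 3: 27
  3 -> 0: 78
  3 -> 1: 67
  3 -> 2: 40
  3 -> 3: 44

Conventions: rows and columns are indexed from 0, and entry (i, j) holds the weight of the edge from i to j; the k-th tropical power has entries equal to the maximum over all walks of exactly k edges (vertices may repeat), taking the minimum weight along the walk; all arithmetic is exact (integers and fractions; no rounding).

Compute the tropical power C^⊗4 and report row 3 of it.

C^⊗2:
  [33, 33, 67, 61]
  [61, 61, 60, 44]
  [28, 45, 60, 45]
  [44, 78, 67, 61]
C^⊗3:
  [61, 61, 60, 44]
  [44, 61, 61, 61]
  [45, 45, 60, 45]
  [61, 61, 67, 61]
C^⊗4:
  [44, 61, 61, 61]
  [61, 61, 61, 61]
  [45, 45, 60, 45]
  [61, 61, 61, 61]
Answer: row 3 of C^⊗4 = [61, 61, 61, 61]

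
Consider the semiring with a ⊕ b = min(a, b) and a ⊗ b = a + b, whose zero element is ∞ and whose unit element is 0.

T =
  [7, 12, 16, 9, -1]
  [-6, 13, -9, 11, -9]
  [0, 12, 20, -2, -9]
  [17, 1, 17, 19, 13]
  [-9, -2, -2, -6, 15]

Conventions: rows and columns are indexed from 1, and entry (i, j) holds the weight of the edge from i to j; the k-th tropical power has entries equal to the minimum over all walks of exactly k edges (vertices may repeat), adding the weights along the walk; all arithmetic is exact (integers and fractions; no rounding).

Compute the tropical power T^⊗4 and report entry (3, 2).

T^⊗2:
  [-10, -3, -3, -7, 3]
  [-18, -11, -11, -15, -18]
  [-18, -11, -11, -15, -1]
  [-5, 11, -8, 7, -8]
  [-8, -5, -11, -4, -11]
T^⊗3:
  [-9, -6, -12, -5, -12]
  [-27, -20, -20, -24, -20]
  [-17, -14, -20, -13, -20]
  [-17, -10, -10, -14, -17]
  [-20, -13, -14, -17, -20]
T^⊗4:
  [-21, -14, -15, -18, -21]
  [-29, -23, -29, -26, -29]
  [-29, -22, -23, -26, -29]
  [-26, -19, -19, -23, -19]
  [-29, -22, -22, -26, -23]
Key observation: the optimum is the walk 3->5->2->5->2, with weight (-9) + (-2) + (-9) + (-2) = -22.
Optimal value attained by: walk 3->5->2->5->2.
Answer: (T^⊗4)[3][2] = -22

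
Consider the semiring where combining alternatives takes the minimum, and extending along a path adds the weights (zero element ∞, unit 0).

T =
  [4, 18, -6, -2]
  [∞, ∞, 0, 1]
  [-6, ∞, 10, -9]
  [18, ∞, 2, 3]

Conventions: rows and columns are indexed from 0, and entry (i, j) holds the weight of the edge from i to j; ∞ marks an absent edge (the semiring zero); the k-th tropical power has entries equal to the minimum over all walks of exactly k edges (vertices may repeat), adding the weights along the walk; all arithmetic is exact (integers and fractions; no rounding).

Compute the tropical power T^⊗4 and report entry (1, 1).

T^⊗2:
  [-12, 22, -2, -15]
  [-6, ∞, 3, -9]
  [-2, 12, -12, -8]
  [-4, 36, 5, -7]
T^⊗3:
  [-8, 6, -18, -14]
  [-3, 12, -12, -8]
  [-18, 16, -8, -21]
  [-1, 14, -10, -6]
T^⊗4:
  [-24, 10, -14, -27]
  [-18, 15, -9, -21]
  [-14, 0, -24, -20]
  [-16, 17, -7, -19]
Key observation: the optimum is the walk 1->3->2->0->1, with weight 1 + 2 + (-6) + 18 = 15.
Optimal value attained by: walk 1->3->2->0->1.
Answer: (T^⊗4)[1][1] = 15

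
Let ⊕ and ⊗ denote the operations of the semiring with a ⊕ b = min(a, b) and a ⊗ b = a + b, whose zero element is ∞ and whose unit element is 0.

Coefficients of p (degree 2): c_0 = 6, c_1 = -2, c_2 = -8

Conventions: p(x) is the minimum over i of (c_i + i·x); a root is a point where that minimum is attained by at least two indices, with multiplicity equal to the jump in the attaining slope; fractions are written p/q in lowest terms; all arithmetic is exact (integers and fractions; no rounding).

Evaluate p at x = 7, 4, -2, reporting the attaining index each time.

p(7) = min(6+0·7=6, -2+1·7=5, -8+2·7=6) = 5 (attained by i=1)
p(4) = min(6+0·4=6, -2+1·4=2, -8+2·4=0) = 0 (attained by i=2)
p(-2) = min(6+0·(-2)=6, -2+1·(-2)=-4, -8+2·(-2)=-12) = -12 (attained by i=2)
Answer: p(7) = 5; p(4) = 0; p(-2) = -12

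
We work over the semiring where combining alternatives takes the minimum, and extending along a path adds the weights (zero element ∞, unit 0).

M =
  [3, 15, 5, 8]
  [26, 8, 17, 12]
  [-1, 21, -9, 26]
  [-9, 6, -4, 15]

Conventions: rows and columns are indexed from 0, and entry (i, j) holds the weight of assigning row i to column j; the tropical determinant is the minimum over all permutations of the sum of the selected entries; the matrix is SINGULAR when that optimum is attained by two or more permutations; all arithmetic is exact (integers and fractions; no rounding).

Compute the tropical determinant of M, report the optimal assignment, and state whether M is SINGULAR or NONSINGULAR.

σ = (0, 1, 2, 3): 3 + 8 + (-9) + 15 = 17
σ = (0, 1, 3, 2): 3 + 8 + 26 + (-4) = 33
σ = (0, 2, 1, 3): 3 + 17 + 21 + 15 = 56
σ = (0, 2, 3, 1): 3 + 17 + 26 + 6 = 52
σ = (0, 3, 1, 2): 3 + 12 + 21 + (-4) = 32
σ = (0, 3, 2, 1): 3 + 12 + (-9) + 6 = 12
σ = (1, 0, 2, 3): 15 + 26 + (-9) + 15 = 47
σ = (1, 0, 3, 2): 15 + 26 + 26 + (-4) = 63
σ = (1, 2, 0, 3): 15 + 17 + (-1) + 15 = 46
σ = (1, 2, 3, 0): 15 + 17 + 26 + (-9) = 49
σ = (1, 3, 0, 2): 15 + 12 + (-1) + (-4) = 22
σ = (1, 3, 2, 0): 15 + 12 + (-9) + (-9) = 9
σ = (2, 0, 1, 3): 5 + 26 + 21 + 15 = 67
σ = (2, 0, 3, 1): 5 + 26 + 26 + 6 = 63
σ = (2, 1, 0, 3): 5 + 8 + (-1) + 15 = 27
σ = (2, 1, 3, 0): 5 + 8 + 26 + (-9) = 30
σ = (2, 3, 0, 1): 5 + 12 + (-1) + 6 = 22
σ = (2, 3, 1, 0): 5 + 12 + 21 + (-9) = 29
σ = (3, 0, 1, 2): 8 + 26 + 21 + (-4) = 51
σ = (3, 0, 2, 1): 8 + 26 + (-9) + 6 = 31
σ = (3, 1, 0, 2): 8 + 8 + (-1) + (-4) = 11
σ = (3, 1, 2, 0): 8 + 8 + (-9) + (-9) = -2
σ = (3, 2, 0, 1): 8 + 17 + (-1) + 6 = 30
σ = (3, 2, 1, 0): 8 + 17 + 21 + (-9) = 37
Optimal value attained by: σ = (3, 1, 2, 0).
Answer: det⊕(M) = -2; verdict: NONSINGULAR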